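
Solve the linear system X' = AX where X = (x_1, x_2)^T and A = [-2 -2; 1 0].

x_1(t) = C_1e^(-t)sin(t) + C_1e^(-t)cos(t) + C_2e^(-t)sin(t) - C_2e^(-t)cos(t), x_2(t) = -C_1e^(-t)cos(t) - C_2e^(-t)sin(t)

Coefficient matrix A = [[-2, -2], [1, 0]].
Characteristic polynomial det(A - λI) = λ^2 + 2λ + 2 = 0.
Eigenvalues λ = -1 ± i (complex conjugate pair).
For λ=-1+i: an eigenvector is (1,-1) - i(1,0) = (1 - i, -1).
A real fundamental pair from Re and Im of e^((-1+i)t)v: X_1 = e^(-t)(cos(t)·(1,-1) + sin(t)·(1,0)), X_2 = e^(-t)(sin(t)·(1,-1) - cos(t)·(1,0)).
General solution: C_1X_1 + C_2X_2.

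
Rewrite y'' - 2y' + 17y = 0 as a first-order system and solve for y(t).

y(t) = K_1e^(t)cos(4t) + K_2e^(t)sin(4t)

Let x_1 = y, x_2 = y'. Then x_1' = x_2 and x_2' = -17x_1 + 2x_2.
A = [[0,1],[-17,2]]; det(A-λI) = λ^2 - 2λ + 17.
Eigenvalues λ = 1 ± 4i.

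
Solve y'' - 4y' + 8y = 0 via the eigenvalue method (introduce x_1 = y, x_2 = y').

y(t) = c_1e^(2t)cos(2t) + c_2e^(2t)sin(2t)

Let x_1 = y, x_2 = y'. Then x_1' = x_2 and x_2' = -8x_1 + 4x_2.
A = [[0,1],[-8,4]]; det(A-λI) = λ^2 - 4λ + 8.
Eigenvalues λ = 2 ± 2i.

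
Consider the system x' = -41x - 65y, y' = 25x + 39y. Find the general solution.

Coefficient matrix A = [[-41, -65], [25, 39]].
Characteristic polynomial det(A - λI) = λ^2 + 2λ + 26 = 0.
Eigenvalues λ = -1 ± 5i (complex conjugate pair).
For λ=-1+5i: an eigenvector is (3,-2) - i(2,-1) = (3 - 2i, -2 + i).
A real fundamental pair from Re and Im of e^((-1+5i)t)v: X_1 = e^(-t)(cos(5t)·(3,-2) + sin(5t)·(2,-1)), X_2 = e^(-t)(sin(5t)·(3,-2) - cos(5t)·(2,-1)).
General solution: C_1X_1 + C_2X_2.

x(t) = 2C_1e^(-t)sin(5t) + 3C_1e^(-t)cos(5t) + 3C_2e^(-t)sin(5t) - 2C_2e^(-t)cos(5t), y(t) = -C_1e^(-t)sin(5t) - 2C_1e^(-t)cos(5t) - 2C_2e^(-t)sin(5t) + C_2e^(-t)cos(5t)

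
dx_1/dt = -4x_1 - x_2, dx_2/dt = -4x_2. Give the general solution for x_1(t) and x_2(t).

x_1(t) = -c_1e^(-4t) - c_2te^(-4t) + 2c_2e^(-4t), x_2(t) = c_2e^(-4t)

Coefficient matrix A = [[-4, -1], [0, -4]].
Characteristic polynomial det(A - λI) = λ^2 + 8λ + 16 = 0.
Single eigenvalue λ = -4 with algebraic multiplicity 2.
Eigenvector v = (-1,0); generalized eigenvector w with (A-λI)w=v is (2,1).
General solution: e^(-4t)[c_1·v + c_2·(t·v + w)].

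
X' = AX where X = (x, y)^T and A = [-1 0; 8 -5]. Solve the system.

x(t) = -C_2e^(-t), y(t) = -C_1e^(-5t) - 2C_2e^(-t)

Coefficient matrix A = [[-1, 0], [8, -5]].
Characteristic polynomial det(A - λI) = λ^2 + 6λ + 5 = 0.
Eigenvalues λ = -5, -1.
For λ=-5: (A-λI) row 1 is [4, 0], so an eigenvector is (0, -1).
For λ=-1: (A-λI) row 2 is [8, -4], so an eigenvector is (-1, -2).
General solution: C_1e^(-5t)(0,-1) + C_2e^(-t)(-1,-2).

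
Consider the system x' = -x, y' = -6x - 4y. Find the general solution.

Coefficient matrix A = [[-1, 0], [-6, -4]].
Characteristic polynomial det(A - λI) = λ^2 + 5λ + 4 = 0.
Eigenvalues λ = -4, -1.
For λ=-4: (A-λI) row 1 is [3, 0], so an eigenvector is (0, 1).
For λ=-1: (A-λI) row 2 is [-6, -3], so an eigenvector is (1, -2).
General solution: C_1e^(-4t)(0,1) + C_2e^(-t)(1,-2).

x(t) = C_2e^(-t), y(t) = C_1e^(-4t) - 2C_2e^(-t)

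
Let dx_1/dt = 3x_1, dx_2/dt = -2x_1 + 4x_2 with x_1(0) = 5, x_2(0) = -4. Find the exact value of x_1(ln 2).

A = [[3,0],[-2,4]]; eigenvalues λ = 4, 3.
Eigenvectors: (0,-1) for λ=4, (1,2) for λ=3.
From the initial condition, c_1 = 14, c_2 = 5.
x_1(ln 2) = (14)(2^4)(0) + (5)(2^3)(1) = 40.

40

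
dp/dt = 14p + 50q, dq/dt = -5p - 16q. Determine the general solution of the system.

Coefficient matrix A = [[14, 50], [-5, -16]].
Characteristic polynomial det(A - λI) = λ^2 + 2λ + 26 = 0.
Eigenvalues λ = -1 ± 5i (complex conjugate pair).
For λ=-1+5i: an eigenvector is (3,-1) - i(-1,0) = (3 + i, -1).
A real fundamental pair from Re and Im of e^((-1+5i)t)v: X_1 = e^(-t)(cos(5t)·(3,-1) + sin(5t)·(-1,0)), X_2 = e^(-t)(sin(5t)·(3,-1) - cos(5t)·(-1,0)).
General solution: c_1X_1 + c_2X_2.

p(t) = -c_1e^(-t)sin(5t) + 3c_1e^(-t)cos(5t) + 3c_2e^(-t)sin(5t) + c_2e^(-t)cos(5t), q(t) = -c_1e^(-t)cos(5t) - c_2e^(-t)sin(5t)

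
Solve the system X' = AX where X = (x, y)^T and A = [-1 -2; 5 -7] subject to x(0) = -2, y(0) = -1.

Coefficient matrix A = [[-1, -2], [5, -7]].
Characteristic polynomial det(A - λI) = λ^2 + 8λ + 17 = 0.
Eigenvalues λ = -4 ± i (complex conjugate pair).
For λ=-4+i: an eigenvector is (1,2) - i(-1,-1) = (1 + i, 2 + i).
A real fundamental pair from Re and Im of e^((-4+i)t)v: X_1 = e^(-4t)(cos(t)·(1,2) + sin(t)·(-1,-1)), X_2 = e^(-4t)(sin(t)·(1,2) - cos(t)·(-1,-1)).
General solution: K_1X_1 + K_2X_2.
Applying x(0)=-2, y(0)=-1 gives K_1=1, K_2=-3.

x(t) = -4e^(-4t)sin(t) - 2e^(-4t)cos(t), y(t) = -7e^(-4t)sin(t) - e^(-4t)cos(t)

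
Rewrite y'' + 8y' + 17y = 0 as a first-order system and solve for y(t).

Let x_1 = y, x_2 = y'. Then x_1' = x_2 and x_2' = -17x_1 - 8x_2.
A = [[0,1],[-17,-8]]; det(A-λI) = λ^2 + 8λ + 17.
Eigenvalues λ = -4 ± i.

y(t) = K_1e^(-4t)cos(t) + K_2e^(-4t)sin(t)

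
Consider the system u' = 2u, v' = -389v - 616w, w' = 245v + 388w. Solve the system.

u(t) = C_1e^(2t), v(t) = -11C_2e^(3t) - 8C_3e^(-4t), w(t) = 7C_2e^(3t) + 5C_3e^(-4t)

Coefficient matrix A = [[2, 0, 0], [0, -389, -616], [0, 245, 388]].
det(A - λI) = 0 gives eigenvalues λ = 2, 3, -4.
For λ=2: eigenvector (1,0,0).
For λ=3: eigenvector (0,-11,7).
For λ=-4: eigenvector (0,-8,5).
General solution: C_1e^(2t)(1,0,0) + C_2e^(3t)(0,-11,7) + C_3e^(-4t)(0,-8,5).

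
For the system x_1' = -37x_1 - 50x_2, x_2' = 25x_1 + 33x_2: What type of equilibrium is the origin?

A = [[-37,-50],[25,33]]; det(A-λI) = λ^2 + 4λ + 29.
λ = -2 ± 5i: negative real part.

stable spiral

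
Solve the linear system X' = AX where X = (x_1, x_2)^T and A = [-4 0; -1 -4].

Coefficient matrix A = [[-4, 0], [-1, -4]].
Characteristic polynomial det(A - λI) = λ^2 + 8λ + 16 = 0.
Single eigenvalue λ = -4 with algebraic multiplicity 2.
Eigenvector v = (0,-1); generalized eigenvector w with (A-λI)w=v is (1,3).
General solution: e^(-4t)[C_1·v + C_2·(t·v + w)].

x_1(t) = C_2e^(-4t), x_2(t) = -C_1e^(-4t) - C_2te^(-4t) + 3C_2e^(-4t)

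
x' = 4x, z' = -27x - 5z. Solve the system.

x(t) = K_1e^(4t), z(t) = -3K_1e^(4t) + K_2e^(-5t)

Coefficient matrix A = [[4, 0], [-27, -5]].
Characteristic polynomial det(A - λI) = λ^2 + λ - 20 = 0.
Eigenvalues λ = 4, -5.
For λ=4: (A-λI) row 2 is [-27, -9], so an eigenvector is (1, -3).
For λ=-5: (A-λI) row 1 is [9, 0], so an eigenvector is (0, 1).
General solution: K_1e^(4t)(1,-3) + K_2e^(-5t)(0,1).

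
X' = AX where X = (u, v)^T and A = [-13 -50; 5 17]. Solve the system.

u(t) = 3K_1e^(2t)sin(5t) - K_1e^(2t)cos(5t) - K_2e^(2t)sin(5t) - 3K_2e^(2t)cos(5t), v(t) = -K_1e^(2t)sin(5t) + K_2e^(2t)cos(5t)

Coefficient matrix A = [[-13, -50], [5, 17]].
Characteristic polynomial det(A - λI) = λ^2 - 4λ + 29 = 0.
Eigenvalues λ = 2 ± 5i (complex conjugate pair).
For λ=2+5i: an eigenvector is (-1,0) - i(3,-1) = (-1 - 3i, 0 + i).
A real fundamental pair from Re and Im of e^((2+5i)t)v: X_1 = e^(2t)(cos(5t)·(-1,0) + sin(5t)·(3,-1)), X_2 = e^(2t)(sin(5t)·(-1,0) - cos(5t)·(3,-1)).
General solution: K_1X_1 + K_2X_2.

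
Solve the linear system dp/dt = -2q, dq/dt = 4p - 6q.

Coefficient matrix A = [[0, -2], [4, -6]].
Characteristic polynomial det(A - λI) = λ^2 + 6λ + 8 = 0.
Eigenvalues λ = -2, -4.
For λ=-2: (A-λI) row 1 is [2, -2], so an eigenvector is (-1, -1).
For λ=-4: (A-λI) row 1 is [4, -2], so an eigenvector is (-1, -2).
General solution: C_1e^(-2t)(-1,-1) + C_2e^(-4t)(-1,-2).

p(t) = -C_1e^(-2t) - C_2e^(-4t), q(t) = -C_1e^(-2t) - 2C_2e^(-4t)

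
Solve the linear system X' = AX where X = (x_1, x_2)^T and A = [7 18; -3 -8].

Coefficient matrix A = [[7, 18], [-3, -8]].
Characteristic polynomial det(A - λI) = λ^2 + λ - 2 = 0.
Eigenvalues λ = 1, -2.
For λ=1: (A-λI) row 1 is [6, 18], so an eigenvector is (-3, 1).
For λ=-2: (A-λI) row 1 is [9, 18], so an eigenvector is (-2, 1).
General solution: c_1e^(t)(-3,1) + c_2e^(-2t)(-2,1).

x_1(t) = -3c_1e^(t) - 2c_2e^(-2t), x_2(t) = c_1e^(t) + c_2e^(-2t)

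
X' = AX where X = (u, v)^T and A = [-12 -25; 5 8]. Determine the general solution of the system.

Coefficient matrix A = [[-12, -25], [5, 8]].
Characteristic polynomial det(A - λI) = λ^2 + 4λ + 29 = 0.
Eigenvalues λ = -2 ± 5i (complex conjugate pair).
For λ=-2+5i: an eigenvector is (2,-1) - i(1,0) = (2 - i, -1).
A real fundamental pair from Re and Im of e^((-2+5i)t)v: X_1 = e^(-2t)(cos(5t)·(2,-1) + sin(5t)·(1,0)), X_2 = e^(-2t)(sin(5t)·(2,-1) - cos(5t)·(1,0)).
General solution: C_1X_1 + C_2X_2.

u(t) = C_1e^(-2t)sin(5t) + 2C_1e^(-2t)cos(5t) + 2C_2e^(-2t)sin(5t) - C_2e^(-2t)cos(5t), v(t) = -C_1e^(-2t)cos(5t) - C_2e^(-2t)sin(5t)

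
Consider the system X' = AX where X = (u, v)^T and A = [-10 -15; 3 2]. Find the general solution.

Coefficient matrix A = [[-10, -15], [3, 2]].
Characteristic polynomial det(A - λI) = λ^2 + 8λ + 25 = 0.
Eigenvalues λ = -4 ± 3i (complex conjugate pair).
For λ=-4+3i: an eigenvector is (2,-1) - i(1,0) = (2 - i, -1).
A real fundamental pair from Re and Im of e^((-4+3i)t)v: X_1 = e^(-4t)(cos(3t)·(2,-1) + sin(3t)·(1,0)), X_2 = e^(-4t)(sin(3t)·(2,-1) - cos(3t)·(1,0)).
General solution: c_1X_1 + c_2X_2.

u(t) = c_1e^(-4t)sin(3t) + 2c_1e^(-4t)cos(3t) + 2c_2e^(-4t)sin(3t) - c_2e^(-4t)cos(3t), v(t) = -c_1e^(-4t)cos(3t) - c_2e^(-4t)sin(3t)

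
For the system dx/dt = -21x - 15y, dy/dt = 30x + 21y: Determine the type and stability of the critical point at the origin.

center

A = [[-21,-15],[30,21]]; det(A-λI) = λ^2 + 9.
λ = 0 ± 3i: zero real part.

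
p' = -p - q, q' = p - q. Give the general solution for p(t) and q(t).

p(t) = -K_1e^(-t)sin(t) + K_2e^(-t)cos(t), q(t) = K_1e^(-t)cos(t) + K_2e^(-t)sin(t)

Coefficient matrix A = [[-1, -1], [1, -1]].
Characteristic polynomial det(A - λI) = λ^2 + 2λ + 2 = 0.
Eigenvalues λ = -1 ± i (complex conjugate pair).
For λ=-1+i: an eigenvector is (0,1) - i(-1,0) = (0 + i, 1).
A real fundamental pair from Re and Im of e^((-1+i)t)v: X_1 = e^(-t)(cos(t)·(0,1) + sin(t)·(-1,0)), X_2 = e^(-t)(sin(t)·(0,1) - cos(t)·(-1,0)).
General solution: K_1X_1 + K_2X_2.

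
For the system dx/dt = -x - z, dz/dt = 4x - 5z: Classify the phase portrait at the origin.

A = [[-1,-1],[4,-5]]; det(A-λI) = λ^2 + 6λ + 9.
repeated λ = -3 with a single eigenvector.

stable improper node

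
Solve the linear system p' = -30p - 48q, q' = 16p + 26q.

Coefficient matrix A = [[-30, -48], [16, 26]].
Characteristic polynomial det(A - λI) = λ^2 + 4λ - 12 = 0.
Eigenvalues λ = -6, 2.
For λ=-6: (A-λI) row 1 is [-24, -48], so an eigenvector is (-2, 1).
For λ=2: (A-λI) row 1 is [-32, -48], so an eigenvector is (-3, 2).
General solution: K_1e^(-6t)(-2,1) + K_2e^(2t)(-3,2).

p(t) = -2K_1e^(-6t) - 3K_2e^(2t), q(t) = K_1e^(-6t) + 2K_2e^(2t)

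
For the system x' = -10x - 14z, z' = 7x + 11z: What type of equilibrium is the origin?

saddle

A = [[-10,-14],[7,11]]; det(A-λI) = λ^2 - λ - 12.
λ = -3, 4: opposite signs.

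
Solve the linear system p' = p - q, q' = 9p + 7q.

Coefficient matrix A = [[1, -1], [9, 7]].
Characteristic polynomial det(A - λI) = λ^2 - 8λ + 16 = 0.
Single eigenvalue λ = 4 with algebraic multiplicity 2.
Eigenvector v = (1,-3); generalized eigenvector w with (A-λI)w=v is (0,-1).
General solution: e^(4t)[c_1·v + c_2·(t·v + w)].

p(t) = c_1e^(4t) + c_2te^(4t), q(t) = -3c_1e^(4t) - 3c_2te^(4t) - c_2e^(4t)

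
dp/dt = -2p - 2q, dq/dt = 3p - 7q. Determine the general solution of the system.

Coefficient matrix A = [[-2, -2], [3, -7]].
Characteristic polynomial det(A - λI) = λ^2 + 9λ + 20 = 0.
Eigenvalues λ = -4, -5.
For λ=-4: (A-λI) row 1 is [2, -2], so an eigenvector is (-1, -1).
For λ=-5: (A-λI) row 1 is [3, -2], so an eigenvector is (2, 3).
General solution: C_1e^(-4t)(-1,-1) + C_2e^(-5t)(2,3).

p(t) = -C_1e^(-4t) + 2C_2e^(-5t), q(t) = -C_1e^(-4t) + 3C_2e^(-5t)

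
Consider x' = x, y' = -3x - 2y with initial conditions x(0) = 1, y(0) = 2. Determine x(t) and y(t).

x(t) = e^(t), y(t) = -e^(t) + 3e^(-2t)

Coefficient matrix A = [[1, 0], [-3, -2]].
Characteristic polynomial det(A - λI) = λ^2 + λ - 2 = 0.
Eigenvalues λ = 1, -2.
For λ=1: (A-λI) row 2 is [-3, -3], so an eigenvector is (1, -1).
For λ=-2: (A-λI) row 1 is [3, 0], so an eigenvector is (0, 1).
General solution: c_1e^(t)(1,-1) + c_2e^(-2t)(0,1).
Applying x(0)=1, y(0)=2 gives c_1=1, c_2=3.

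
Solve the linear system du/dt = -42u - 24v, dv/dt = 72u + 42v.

Coefficient matrix A = [[-42, -24], [72, 42]].
Characteristic polynomial det(A - λI) = λ^2 - 36 = 0.
Eigenvalues λ = -6, 6.
For λ=-6: (A-λI) row 1 is [-36, -24], so an eigenvector is (2, -3).
For λ=6: (A-λI) row 1 is [-48, -24], so an eigenvector is (-1, 2).
General solution: C_1e^(-6t)(2,-3) + C_2e^(6t)(-1,2).

u(t) = 2C_1e^(-6t) - C_2e^(6t), v(t) = -3C_1e^(-6t) + 2C_2e^(6t)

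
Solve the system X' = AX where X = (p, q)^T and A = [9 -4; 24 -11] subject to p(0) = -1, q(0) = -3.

Coefficient matrix A = [[9, -4], [24, -11]].
Characteristic polynomial det(A - λI) = λ^2 + 2λ - 3 = 0.
Eigenvalues λ = 1, -3.
For λ=1: (A-λI) row 1 is [8, -4], so an eigenvector is (-1, -2).
For λ=-3: (A-λI) row 1 is [12, -4], so an eigenvector is (1, 3).
General solution: c_1e^(t)(-1,-2) + c_2e^(-3t)(1,3).
Applying p(0)=-1, q(0)=-3 gives c_1=0, c_2=-1.

p(t) = -e^(-3t), q(t) = -3e^(-3t)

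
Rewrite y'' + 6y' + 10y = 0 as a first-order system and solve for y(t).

Let x_1 = y, x_2 = y'. Then x_1' = x_2 and x_2' = -10x_1 - 6x_2.
A = [[0,1],[-10,-6]]; det(A-λI) = λ^2 + 6λ + 10.
Eigenvalues λ = -3 ± i.

y(t) = c_1e^(-3t)cos(t) + c_2e^(-3t)sin(t)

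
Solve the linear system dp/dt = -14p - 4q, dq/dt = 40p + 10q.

Coefficient matrix A = [[-14, -4], [40, 10]].
Characteristic polynomial det(A - λI) = λ^2 + 4λ + 20 = 0.
Eigenvalues λ = -2 ± 4i (complex conjugate pair).
For λ=-2+4i: an eigenvector is (1,-3) - i(0,1) = (1, -3 - i).
A real fundamental pair from Re and Im of e^((-2+4i)t)v: X_1 = e^(-2t)(cos(4t)·(1,-3) + sin(4t)·(0,1)), X_2 = e^(-2t)(sin(4t)·(1,-3) - cos(4t)·(0,1)).
General solution: C_1X_1 + C_2X_2.

p(t) = C_1e^(-2t)cos(4t) + C_2e^(-2t)sin(4t), q(t) = C_1e^(-2t)sin(4t) - 3C_1e^(-2t)cos(4t) - 3C_2e^(-2t)sin(4t) - C_2e^(-2t)cos(4t)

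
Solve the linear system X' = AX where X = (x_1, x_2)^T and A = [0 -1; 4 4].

Coefficient matrix A = [[0, -1], [4, 4]].
Characteristic polynomial det(A - λI) = λ^2 - 4λ + 4 = 0.
Single eigenvalue λ = 2 with algebraic multiplicity 2.
Eigenvector v = (1,-2); generalized eigenvector w with (A-λI)w=v is (-1,1).
General solution: e^(2t)[c_1·v + c_2·(t·v + w)].

x_1(t) = c_1e^(2t) + c_2te^(2t) - c_2e^(2t), x_2(t) = -2c_1e^(2t) - 2c_2te^(2t) + c_2e^(2t)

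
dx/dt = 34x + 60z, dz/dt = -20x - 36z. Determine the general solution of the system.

x(t) = 2K_1e^(4t) + 3K_2e^(-6t), z(t) = -K_1e^(4t) - 2K_2e^(-6t)

Coefficient matrix A = [[34, 60], [-20, -36]].
Characteristic polynomial det(A - λI) = λ^2 + 2λ - 24 = 0.
Eigenvalues λ = 4, -6.
For λ=4: (A-λI) row 1 is [30, 60], so an eigenvector is (2, -1).
For λ=-6: (A-λI) row 1 is [40, 60], so an eigenvector is (3, -2).
General solution: K_1e^(4t)(2,-1) + K_2e^(-6t)(3,-2).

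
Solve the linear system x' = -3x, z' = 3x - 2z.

Coefficient matrix A = [[-3, 0], [3, -2]].
Characteristic polynomial det(A - λI) = λ^2 + 5λ + 6 = 0.
Eigenvalues λ = -3, -2.
For λ=-3: (A-λI) row 2 is [3, 1], so an eigenvector is (1, -3).
For λ=-2: (A-λI) row 1 is [-1, 0], so an eigenvector is (0, 1).
General solution: K_1e^(-3t)(1,-3) + K_2e^(-2t)(0,1).

x(t) = K_1e^(-3t), z(t) = -3K_1e^(-3t) + K_2e^(-2t)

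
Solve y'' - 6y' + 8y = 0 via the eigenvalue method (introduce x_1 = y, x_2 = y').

Let x_1 = y, x_2 = y'. Then x_1' = x_2 and x_2' = -8x_1 + 6x_2.
A = [[0,1],[-8,6]]; det(A-λI) = λ^2 - 6λ + 8.
Eigenvalues λ = 2, 4 with eigenvectors (1,2), (1,4).

y(t) = C_1e^(2t) + C_2e^(4t)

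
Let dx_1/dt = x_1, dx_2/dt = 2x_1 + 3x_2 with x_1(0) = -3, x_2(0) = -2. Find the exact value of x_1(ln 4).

A = [[1,0],[2,3]]; eigenvalues λ = 3, 1.
Eigenvectors: (0,1) for λ=3, (1,-1) for λ=1.
From the initial condition, c_1 = -5, c_2 = -3.
x_1(ln 4) = (-5)(4^3)(0) + (-3)(4^1)(1) = -12.

-12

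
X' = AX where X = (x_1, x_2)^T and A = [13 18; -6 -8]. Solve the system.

x_1(t) = 2c_1e^(4t) + 3c_2e^(t), x_2(t) = -c_1e^(4t) - 2c_2e^(t)

Coefficient matrix A = [[13, 18], [-6, -8]].
Characteristic polynomial det(A - λI) = λ^2 - 5λ + 4 = 0.
Eigenvalues λ = 4, 1.
For λ=4: (A-λI) row 1 is [9, 18], so an eigenvector is (2, -1).
For λ=1: (A-λI) row 1 is [12, 18], so an eigenvector is (3, -2).
General solution: c_1e^(4t)(2,-1) + c_2e^(t)(3,-2).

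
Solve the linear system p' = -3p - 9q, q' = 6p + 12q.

Coefficient matrix A = [[-3, -9], [6, 12]].
Characteristic polynomial det(A - λI) = λ^2 - 9λ + 18 = 0.
Eigenvalues λ = 6, 3.
For λ=6: (A-λI) row 1 is [-9, -9], so an eigenvector is (-1, 1).
For λ=3: (A-λI) row 1 is [-6, -9], so an eigenvector is (-3, 2).
General solution: C_1e^(6t)(-1,1) + C_2e^(3t)(-3,2).

p(t) = -C_1e^(6t) - 3C_2e^(3t), q(t) = C_1e^(6t) + 2C_2e^(3t)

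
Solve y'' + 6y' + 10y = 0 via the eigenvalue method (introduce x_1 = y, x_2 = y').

Let x_1 = y, x_2 = y'. Then x_1' = x_2 and x_2' = -10x_1 - 6x_2.
A = [[0,1],[-10,-6]]; det(A-λI) = λ^2 + 6λ + 10.
Eigenvalues λ = -3 ± i.

y(t) = K_1e^(-3t)cos(t) + K_2e^(-3t)sin(t)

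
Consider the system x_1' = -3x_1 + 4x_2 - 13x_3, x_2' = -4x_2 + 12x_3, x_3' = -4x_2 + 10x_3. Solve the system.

x_1(t) = C_1e^(-3t) - 2C_2e^(4t) + C_3e^(2t), x_2(t) = 3C_2e^(4t) - 2C_3e^(2t), x_3(t) = 2C_2e^(4t) - C_3e^(2t)

Coefficient matrix A = [[-3, 4, -13], [0, -4, 12], [0, -4, 10]].
det(A - λI) = 0 gives eigenvalues λ = -3, 4, 2.
For λ=-3: eigenvector (1,0,0).
For λ=4: eigenvector (-2,3,2).
For λ=2: eigenvector (1,-2,-1).
General solution: C_1e^(-3t)(1,0,0) + C_2e^(4t)(-2,3,2) + C_3e^(2t)(1,-2,-1).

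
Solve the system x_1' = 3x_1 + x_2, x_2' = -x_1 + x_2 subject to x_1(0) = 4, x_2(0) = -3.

x_1(t) = te^(2t) + 4e^(2t), x_2(t) = -te^(2t) - 3e^(2t)

Coefficient matrix A = [[3, 1], [-1, 1]].
Characteristic polynomial det(A - λI) = λ^2 - 4λ + 4 = 0.
Single eigenvalue λ = 2 with algebraic multiplicity 2.
Eigenvector v = (1,-1); generalized eigenvector w with (A-λI)w=v is (2,-1).
General solution: e^(2t)[K_1·v + K_2·(t·v + w)].
Applying x_1(0)=4, x_2(0)=-3 gives K_1=2, K_2=1.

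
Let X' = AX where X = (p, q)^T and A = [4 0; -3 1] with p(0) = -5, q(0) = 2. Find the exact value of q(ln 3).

A = [[4,0],[-3,1]]; eigenvalues λ = 4, 1.
Eigenvectors: (1,-1) for λ=4, (0,1) for λ=1.
From the initial condition, c_1 = -5, c_2 = -3.
q(ln 3) = (-5)(3^4)(-1) + (-3)(3^1)(1) = 396.

396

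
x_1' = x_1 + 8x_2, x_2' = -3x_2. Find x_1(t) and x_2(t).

Coefficient matrix A = [[1, 8], [0, -3]].
Characteristic polynomial det(A - λI) = λ^2 + 2λ - 3 = 0.
Eigenvalues λ = 1, -3.
For λ=1: (A-λI) row 1 is [0, 8], so an eigenvector is (-1, 0).
For λ=-3: (A-λI) row 1 is [4, 8], so an eigenvector is (2, -1).
General solution: K_1e^(t)(-1,0) + K_2e^(-3t)(2,-1).

x_1(t) = -K_1e^(t) + 2K_2e^(-3t), x_2(t) = -K_2e^(-3t)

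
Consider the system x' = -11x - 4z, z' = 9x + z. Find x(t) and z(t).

Coefficient matrix A = [[-11, -4], [9, 1]].
Characteristic polynomial det(A - λI) = λ^2 + 10λ + 25 = 0.
Single eigenvalue λ = -5 with algebraic multiplicity 2.
Eigenvector v = (-2,3); generalized eigenvector w with (A-λI)w=v is (1,-1).
General solution: e^(-5t)[C_1·v + C_2·(t·v + w)].

x(t) = -2C_1e^(-5t) - 2C_2te^(-5t) + C_2e^(-5t), z(t) = 3C_1e^(-5t) + 3C_2te^(-5t) - C_2e^(-5t)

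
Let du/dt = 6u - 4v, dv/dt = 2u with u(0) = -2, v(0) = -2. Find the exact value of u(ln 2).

-8

A = [[6,-4],[2,0]]; eigenvalues λ = 4, 2.
Eigenvectors: (2,1) for λ=4, (1,1) for λ=2.
From the initial condition, c_1 = 0, c_2 = -2.
u(ln 2) = (0)(2^4)(2) + (-2)(2^2)(1) = -8.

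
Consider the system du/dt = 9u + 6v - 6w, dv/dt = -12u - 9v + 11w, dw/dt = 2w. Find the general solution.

Coefficient matrix A = [[9, 6, -6], [-12, -9, 11], [0, 0, 2]].
det(A - λI) = 0 gives eigenvalues λ = 3, -3, 2.
For λ=3: eigenvector (1,-1,0).
For λ=-3: eigenvector (-1,2,0).
For λ=2: eigenvector (0,1,1).
General solution: C_1e^(3t)(1,-1,0) + C_2e^(-3t)(-1,2,0) + C_3e^(2t)(0,1,1).

u(t) = C_1e^(3t) - C_2e^(-3t), v(t) = -C_1e^(3t) + 2C_2e^(-3t) + C_3e^(2t), w(t) = C_3e^(2t)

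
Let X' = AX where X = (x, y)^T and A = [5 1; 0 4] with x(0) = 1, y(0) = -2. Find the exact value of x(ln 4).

-512

A = [[5,1],[0,4]]; eigenvalues λ = 5, 4.
Eigenvectors: (-1,0) for λ=5, (1,-1) for λ=4.
From the initial condition, c_1 = 1, c_2 = 2.
x(ln 4) = (1)(4^5)(-1) + (2)(4^4)(1) = -512.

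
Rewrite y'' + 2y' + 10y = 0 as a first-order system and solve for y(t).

Let x_1 = y, x_2 = y'. Then x_1' = x_2 and x_2' = -10x_1 - 2x_2.
A = [[0,1],[-10,-2]]; det(A-λI) = λ^2 + 2λ + 10.
Eigenvalues λ = -1 ± 3i.

y(t) = c_1e^(-t)cos(3t) + c_2e^(-t)sin(3t)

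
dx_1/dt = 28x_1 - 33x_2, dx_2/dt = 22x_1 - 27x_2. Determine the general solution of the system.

x_1(t) = C_1e^(-5t) + 3C_2e^(6t), x_2(t) = C_1e^(-5t) + 2C_2e^(6t)

Coefficient matrix A = [[28, -33], [22, -27]].
Characteristic polynomial det(A - λI) = λ^2 - λ - 30 = 0.
Eigenvalues λ = -5, 6.
For λ=-5: (A-λI) row 1 is [33, -33], so an eigenvector is (1, 1).
For λ=6: (A-λI) row 1 is [22, -33], so an eigenvector is (3, 2).
General solution: C_1e^(-5t)(1,1) + C_2e^(6t)(3,2).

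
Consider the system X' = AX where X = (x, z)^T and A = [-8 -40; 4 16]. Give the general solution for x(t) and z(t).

Coefficient matrix A = [[-8, -40], [4, 16]].
Characteristic polynomial det(A - λI) = λ^2 - 8λ + 32 = 0.
Eigenvalues λ = 4 ± 4i (complex conjugate pair).
For λ=4+4i: an eigenvector is (1,0) - i(-3,1) = (1 + 3i, 0 - i).
A real fundamental pair from Re and Im of e^((4+4i)t)v: X_1 = e^(4t)(cos(4t)·(1,0) + sin(4t)·(-3,1)), X_2 = e^(4t)(sin(4t)·(1,0) - cos(4t)·(-3,1)).
General solution: c_1X_1 + c_2X_2.

x(t) = -3c_1e^(4t)sin(4t) + c_1e^(4t)cos(4t) + c_2e^(4t)sin(4t) + 3c_2e^(4t)cos(4t), z(t) = c_1e^(4t)sin(4t) - c_2e^(4t)cos(4t)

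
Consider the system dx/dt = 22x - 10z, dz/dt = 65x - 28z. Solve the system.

x(t) = -C_1e^(-3t)sin(5t) + C_1e^(-3t)cos(5t) + C_2e^(-3t)sin(5t) + C_2e^(-3t)cos(5t), z(t) = -2C_1e^(-3t)sin(5t) + 3C_1e^(-3t)cos(5t) + 3C_2e^(-3t)sin(5t) + 2C_2e^(-3t)cos(5t)

Coefficient matrix A = [[22, -10], [65, -28]].
Characteristic polynomial det(A - λI) = λ^2 + 6λ + 34 = 0.
Eigenvalues λ = -3 ± 5i (complex conjugate pair).
For λ=-3+5i: an eigenvector is (1,3) - i(-1,-2) = (1 + i, 3 + 2i).
A real fundamental pair from Re and Im of e^((-3+5i)t)v: X_1 = e^(-3t)(cos(5t)·(1,3) + sin(5t)·(-1,-2)), X_2 = e^(-3t)(sin(5t)·(1,3) - cos(5t)·(-1,-2)).
General solution: C_1X_1 + C_2X_2.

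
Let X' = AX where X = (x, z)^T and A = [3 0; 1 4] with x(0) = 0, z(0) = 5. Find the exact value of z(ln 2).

80

A = [[3,0],[1,4]]; eigenvalues λ = 4, 3.
Eigenvectors: (0,-1) for λ=4, (-1,1) for λ=3.
From the initial condition, c_1 = -5, c_2 = 0.
z(ln 2) = (-5)(2^4)(-1) + (0)(2^3)(1) = 80.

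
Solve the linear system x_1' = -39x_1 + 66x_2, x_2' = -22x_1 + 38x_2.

Coefficient matrix A = [[-39, 66], [-22, 38]].
Characteristic polynomial det(A - λI) = λ^2 + λ - 30 = 0.
Eigenvalues λ = 5, -6.
For λ=5: (A-λI) row 1 is [-44, 66], so an eigenvector is (3, 2).
For λ=-6: (A-λI) row 1 is [-33, 66], so an eigenvector is (-2, -1).
General solution: c_1e^(5t)(3,2) + c_2e^(-6t)(-2,-1).

x_1(t) = 3c_1e^(5t) - 2c_2e^(-6t), x_2(t) = 2c_1e^(5t) - c_2e^(-6t)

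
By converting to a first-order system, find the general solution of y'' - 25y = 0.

Let x_1 = y, x_2 = y'. Then x_1' = x_2 and x_2' = 25x_1.
A = [[0,1],[25,0]]; det(A-λI) = λ^2 - 25.
Eigenvalues λ = -5, 5 with eigenvectors (1,-5), (1,5).

y(t) = K_1e^(-5t) + K_2e^(5t)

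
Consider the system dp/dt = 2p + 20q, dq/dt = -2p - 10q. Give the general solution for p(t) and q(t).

p(t) = C_1e^(-4t)sin(2t) - 3C_1e^(-4t)cos(2t) - 3C_2e^(-4t)sin(2t) - C_2e^(-4t)cos(2t), q(t) = C_1e^(-4t)cos(2t) + C_2e^(-4t)sin(2t)

Coefficient matrix A = [[2, 20], [-2, -10]].
Characteristic polynomial det(A - λI) = λ^2 + 8λ + 20 = 0.
Eigenvalues λ = -4 ± 2i (complex conjugate pair).
For λ=-4+2i: an eigenvector is (-3,1) - i(1,0) = (-3 - i, 1).
A real fundamental pair from Re and Im of e^((-4+2i)t)v: X_1 = e^(-4t)(cos(2t)·(-3,1) + sin(2t)·(1,0)), X_2 = e^(-4t)(sin(2t)·(-3,1) - cos(2t)·(1,0)).
General solution: C_1X_1 + C_2X_2.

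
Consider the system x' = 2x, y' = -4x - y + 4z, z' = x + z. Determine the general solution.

x(t) = K_3e^(2t), y(t) = K_1e^(-t) - 2K_2e^(t), z(t) = -K_2e^(t) + K_3e^(2t)

Coefficient matrix A = [[2, 0, 0], [-4, -1, 4], [1, 0, 1]].
det(A - λI) = 0 gives eigenvalues λ = -1, 1, 2.
For λ=-1: eigenvector (0,1,0).
For λ=1: eigenvector (0,-2,-1).
For λ=2: eigenvector (1,0,1).
General solution: K_1e^(-t)(0,1,0) + K_2e^(t)(0,-2,-1) + K_3e^(2t)(1,0,1).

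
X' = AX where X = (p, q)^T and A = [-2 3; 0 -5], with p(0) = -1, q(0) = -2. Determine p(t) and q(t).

Coefficient matrix A = [[-2, 3], [0, -5]].
Characteristic polynomial det(A - λI) = λ^2 + 7λ + 10 = 0.
Eigenvalues λ = -2, -5.
For λ=-2: (A-λI) row 1 is [0, 3], so an eigenvector is (1, 0).
For λ=-5: (A-λI) row 1 is [3, 3], so an eigenvector is (-1, 1).
General solution: c_1e^(-2t)(1,0) + c_2e^(-5t)(-1,1).
Applying p(0)=-1, q(0)=-2 gives c_1=-3, c_2=-2.

p(t) = -3e^(-2t) + 2e^(-5t), q(t) = -2e^(-5t)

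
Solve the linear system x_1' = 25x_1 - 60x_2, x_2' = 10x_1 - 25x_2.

x_1(t) = 2c_1e^(-5t) + 3c_2e^(5t), x_2(t) = c_1e^(-5t) + c_2e^(5t)

Coefficient matrix A = [[25, -60], [10, -25]].
Characteristic polynomial det(A - λI) = λ^2 - 25 = 0.
Eigenvalues λ = -5, 5.
For λ=-5: (A-λI) row 1 is [30, -60], so an eigenvector is (2, 1).
For λ=5: (A-λI) row 1 is [20, -60], so an eigenvector is (3, 1).
General solution: c_1e^(-5t)(2,1) + c_2e^(5t)(3,1).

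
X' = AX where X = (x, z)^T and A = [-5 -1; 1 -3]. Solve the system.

x(t) = c_1e^(-4t) + c_2te^(-4t) - 3c_2e^(-4t), z(t) = -c_1e^(-4t) - c_2te^(-4t) + 2c_2e^(-4t)

Coefficient matrix A = [[-5, -1], [1, -3]].
Characteristic polynomial det(A - λI) = λ^2 + 8λ + 16 = 0.
Single eigenvalue λ = -4 with algebraic multiplicity 2.
Eigenvector v = (1,-1); generalized eigenvector w with (A-λI)w=v is (-3,2).
General solution: e^(-4t)[c_1·v + c_2·(t·v + w)].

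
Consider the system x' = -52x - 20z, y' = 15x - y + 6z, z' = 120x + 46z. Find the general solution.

Coefficient matrix A = [[-52, 0, -20], [15, -1, 6], [120, 0, 46]].
det(A - λI) = 0 gives eigenvalues λ = -4, -1, -2.
For λ=-4: eigenvector (5,-1,-12).
For λ=-1: eigenvector (0,1,0).
For λ=-2: eigenvector (-2,0,5).
General solution: C_1e^(-4t)(5,-1,-12) + C_2e^(-t)(0,1,0) + C_3e^(-2t)(-2,0,5).

x(t) = 5C_1e^(-4t) - 2C_3e^(-2t), y(t) = -C_1e^(-4t) + C_2e^(-t), z(t) = -12C_1e^(-4t) + 5C_3e^(-2t)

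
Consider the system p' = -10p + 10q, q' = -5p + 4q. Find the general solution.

Coefficient matrix A = [[-10, 10], [-5, 4]].
Characteristic polynomial det(A - λI) = λ^2 + 6λ + 10 = 0.
Eigenvalues λ = -3 ± i (complex conjugate pair).
For λ=-3+i: an eigenvector is (-3,-2) - i(1,1) = (-3 - i, -2 - i).
A real fundamental pair from Re and Im of e^((-3+i)t)v: X_1 = e^(-3t)(cos(t)·(-3,-2) + sin(t)·(1,1)), X_2 = e^(-3t)(sin(t)·(-3,-2) - cos(t)·(1,1)).
General solution: c_1X_1 + c_2X_2.

p(t) = c_1e^(-3t)sin(t) - 3c_1e^(-3t)cos(t) - 3c_2e^(-3t)sin(t) - c_2e^(-3t)cos(t), q(t) = c_1e^(-3t)sin(t) - 2c_1e^(-3t)cos(t) - 2c_2e^(-3t)sin(t) - c_2e^(-3t)cos(t)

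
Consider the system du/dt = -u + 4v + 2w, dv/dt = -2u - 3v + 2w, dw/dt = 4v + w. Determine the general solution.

u(t) = -C_1e^(-3t) + 3C_2e^(-t) + C_3e^(t), v(t) = C_1e^(-3t) - C_2e^(-t), w(t) = -C_1e^(-3t) + 2C_2e^(-t) + C_3e^(t)

Coefficient matrix A = [[-1, 4, 2], [-2, -3, 2], [0, 4, 1]].
det(A - λI) = 0 gives eigenvalues λ = -3, -1, 1.
For λ=-3: eigenvector (-1,1,-1).
For λ=-1: eigenvector (3,-1,2).
For λ=1: eigenvector (1,0,1).
General solution: C_1e^(-3t)(-1,1,-1) + C_2e^(-t)(3,-1,2) + C_3e^(t)(1,0,1).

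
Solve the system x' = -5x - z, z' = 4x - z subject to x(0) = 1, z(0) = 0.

Coefficient matrix A = [[-5, -1], [4, -1]].
Characteristic polynomial det(A - λI) = λ^2 + 6λ + 9 = 0.
Single eigenvalue λ = -3 with algebraic multiplicity 2.
Eigenvector v = (1,-2); generalized eigenvector w with (A-λI)w=v is (0,-1).
General solution: e^(-3t)[K_1·v + K_2·(t·v + w)].
Applying x(0)=1, z(0)=0 gives K_1=1, K_2=-2.

x(t) = -2te^(-3t) + e^(-3t), z(t) = 4te^(-3t)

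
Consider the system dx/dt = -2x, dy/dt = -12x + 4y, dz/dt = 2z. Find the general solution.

x(t) = c_1e^(-2t), y(t) = 2c_1e^(-2t) + c_2e^(4t), z(t) = c_3e^(2t)

Coefficient matrix A = [[-2, 0, 0], [-12, 4, 0], [0, 0, 2]].
det(A - λI) = 0 gives eigenvalues λ = -2, 4, 2.
For λ=-2: eigenvector (1,2,0).
For λ=4: eigenvector (0,1,0).
For λ=2: eigenvector (0,0,1).
General solution: c_1e^(-2t)(1,2,0) + c_2e^(4t)(0,1,0) + c_3e^(2t)(0,0,1).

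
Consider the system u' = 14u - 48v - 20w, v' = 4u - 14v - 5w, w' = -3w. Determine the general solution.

Coefficient matrix A = [[14, -48, -20], [4, -14, -5], [0, 0, -3]].
det(A - λI) = 0 gives eigenvalues λ = -3, 2, -2.
For λ=-3: eigenvector (4,1,1).
For λ=2: eigenvector (-4,-1,0).
For λ=-2: eigenvector (3,1,0).
General solution: c_1e^(-3t)(4,1,1) + c_2e^(2t)(-4,-1,0) + c_3e^(-2t)(3,1,0).

u(t) = 4c_1e^(-3t) - 4c_2e^(2t) + 3c_3e^(-2t), v(t) = c_1e^(-3t) - c_2e^(2t) + c_3e^(-2t), w(t) = c_1e^(-3t)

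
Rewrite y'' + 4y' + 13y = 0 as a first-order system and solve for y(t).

Let x_1 = y, x_2 = y'. Then x_1' = x_2 and x_2' = -13x_1 - 4x_2.
A = [[0,1],[-13,-4]]; det(A-λI) = λ^2 + 4λ + 13.
Eigenvalues λ = -2 ± 3i.

y(t) = K_1e^(-2t)cos(3t) + K_2e^(-2t)sin(3t)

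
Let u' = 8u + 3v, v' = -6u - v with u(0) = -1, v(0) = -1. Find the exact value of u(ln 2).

-88

A = [[8,3],[-6,-1]]; eigenvalues λ = 5, 2.
Eigenvectors: (1,-1) for λ=5, (1,-2) for λ=2.
From the initial condition, c_1 = -3, c_2 = 2.
u(ln 2) = (-3)(2^5)(1) + (2)(2^2)(1) = -88.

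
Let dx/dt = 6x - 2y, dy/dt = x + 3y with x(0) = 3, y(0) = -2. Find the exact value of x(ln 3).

A = [[6,-2],[1,3]]; eigenvalues λ = 4, 5.
Eigenvectors: (1,1) for λ=4, (2,1) for λ=5.
From the initial condition, c_1 = -7, c_2 = 5.
x(ln 3) = (-7)(3^4)(1) + (5)(3^5)(2) = 1863.

1863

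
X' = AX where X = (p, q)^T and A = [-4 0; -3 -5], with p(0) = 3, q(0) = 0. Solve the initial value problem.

Coefficient matrix A = [[-4, 0], [-3, -5]].
Characteristic polynomial det(A - λI) = λ^2 + 9λ + 20 = 0.
Eigenvalues λ = -4, -5.
For λ=-4: (A-λI) row 2 is [-3, -1], so an eigenvector is (-1, 3).
For λ=-5: (A-λI) row 1 is [1, 0], so an eigenvector is (0, 1).
General solution: C_1e^(-4t)(-1,3) + C_2e^(-5t)(0,1).
Applying p(0)=3, q(0)=0 gives C_1=-3, C_2=9.

p(t) = 3e^(-4t), q(t) = -9e^(-4t) + 9e^(-5t)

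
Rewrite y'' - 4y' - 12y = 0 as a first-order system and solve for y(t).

y(t) = C_1e^(6t) + C_2e^(-2t)

Let x_1 = y, x_2 = y'. Then x_1' = x_2 and x_2' = 12x_1 + 4x_2.
A = [[0,1],[12,4]]; det(A-λI) = λ^2 - 4λ - 12.
Eigenvalues λ = 6, -2 with eigenvectors (1,6), (1,-2).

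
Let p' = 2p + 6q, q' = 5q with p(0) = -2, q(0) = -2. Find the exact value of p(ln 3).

A = [[2,6],[0,5]]; eigenvalues λ = 2, 5.
Eigenvectors: (1,0) for λ=2, (2,1) for λ=5.
From the initial condition, c_1 = 2, c_2 = -2.
p(ln 3) = (2)(3^2)(1) + (-2)(3^5)(2) = -954.

-954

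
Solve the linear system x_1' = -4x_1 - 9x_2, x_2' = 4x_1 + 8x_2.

Coefficient matrix A = [[-4, -9], [4, 8]].
Characteristic polynomial det(A - λI) = λ^2 - 4λ + 4 = 0.
Single eigenvalue λ = 2 with algebraic multiplicity 2.
Eigenvector v = (-3,2); generalized eigenvector w with (A-λI)w=v is (2,-1).
General solution: e^(2t)[K_1·v + K_2·(t·v + w)].

x_1(t) = -3K_1e^(2t) - 3K_2te^(2t) + 2K_2e^(2t), x_2(t) = 2K_1e^(2t) + 2K_2te^(2t) - K_2e^(2t)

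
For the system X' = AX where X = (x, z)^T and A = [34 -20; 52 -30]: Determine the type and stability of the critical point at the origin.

A = [[34,-20],[52,-30]]; det(A-λI) = λ^2 - 4λ + 20.
λ = 2 ± 4i: positive real part.

unstable spiral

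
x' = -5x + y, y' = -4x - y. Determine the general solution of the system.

Coefficient matrix A = [[-5, 1], [-4, -1]].
Characteristic polynomial det(A - λI) = λ^2 + 6λ + 9 = 0.
Single eigenvalue λ = -3 with algebraic multiplicity 2.
Eigenvector v = (1,2); generalized eigenvector w with (A-λI)w=v is (1,3).
General solution: e^(-3t)[C_1·v + C_2·(t·v + w)].

x(t) = C_1e^(-3t) + C_2te^(-3t) + C_2e^(-3t), y(t) = 2C_1e^(-3t) + 2C_2te^(-3t) + 3C_2e^(-3t)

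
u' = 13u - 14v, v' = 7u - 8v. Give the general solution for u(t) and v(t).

u(t) = K_1e^(-t) - 2K_2e^(6t), v(t) = K_1e^(-t) - K_2e^(6t)

Coefficient matrix A = [[13, -14], [7, -8]].
Characteristic polynomial det(A - λI) = λ^2 - 5λ - 6 = 0.
Eigenvalues λ = -1, 6.
For λ=-1: (A-λI) row 1 is [14, -14], so an eigenvector is (1, 1).
For λ=6: (A-λI) row 1 is [7, -14], so an eigenvector is (-2, -1).
General solution: K_1e^(-t)(1,1) + K_2e^(6t)(-2,-1).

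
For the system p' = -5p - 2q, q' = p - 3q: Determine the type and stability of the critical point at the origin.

stable spiral

A = [[-5,-2],[1,-3]]; det(A-λI) = λ^2 + 8λ + 17.
λ = -4 ± i: negative real part.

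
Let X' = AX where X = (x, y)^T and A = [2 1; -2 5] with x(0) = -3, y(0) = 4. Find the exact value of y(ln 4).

A = [[2,1],[-2,5]]; eigenvalues λ = 4, 3.
Eigenvectors: (1,2) for λ=4, (-1,-1) for λ=3.
From the initial condition, c_1 = 7, c_2 = 10.
y(ln 4) = (7)(4^4)(2) + (10)(4^3)(-1) = 2944.

2944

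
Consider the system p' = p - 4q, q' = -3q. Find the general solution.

Coefficient matrix A = [[1, -4], [0, -3]].
Characteristic polynomial det(A - λI) = λ^2 + 2λ - 3 = 0.
Eigenvalues λ = -3, 1.
For λ=-3: (A-λI) row 1 is [4, -4], so an eigenvector is (-1, -1).
For λ=1: (A-λI) row 1 is [0, -4], so an eigenvector is (1, 0).
General solution: K_1e^(-3t)(-1,-1) + K_2e^(t)(1,0).

p(t) = -K_1e^(-3t) + K_2e^(t), q(t) = -K_1e^(-3t)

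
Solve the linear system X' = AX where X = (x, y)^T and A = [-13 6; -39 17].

Coefficient matrix A = [[-13, 6], [-39, 17]].
Characteristic polynomial det(A - λI) = λ^2 - 4λ + 13 = 0.
Eigenvalues λ = 2 ± 3i (complex conjugate pair).
For λ=2+3i: an eigenvector is (1,3) - i(1,2) = (1 - i, 3 - 2i).
A real fundamental pair from Re and Im of e^((2+3i)t)v: X_1 = e^(2t)(cos(3t)·(1,3) + sin(3t)·(1,2)), X_2 = e^(2t)(sin(3t)·(1,3) - cos(3t)·(1,2)).
General solution: K_1X_1 + K_2X_2.

x(t) = K_1e^(2t)sin(3t) + K_1e^(2t)cos(3t) + K_2e^(2t)sin(3t) - K_2e^(2t)cos(3t), y(t) = 2K_1e^(2t)sin(3t) + 3K_1e^(2t)cos(3t) + 3K_2e^(2t)sin(3t) - 2K_2e^(2t)cos(3t)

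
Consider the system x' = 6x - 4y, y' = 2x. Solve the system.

Coefficient matrix A = [[6, -4], [2, 0]].
Characteristic polynomial det(A - λI) = λ^2 - 6λ + 8 = 0.
Eigenvalues λ = 4, 2.
For λ=4: (A-λI) row 1 is [2, -4], so an eigenvector is (-2, -1).
For λ=2: (A-λI) row 1 is [4, -4], so an eigenvector is (-1, -1).
General solution: K_1e^(4t)(-2,-1) + K_2e^(2t)(-1,-1).

x(t) = -2K_1e^(4t) - K_2e^(2t), y(t) = -K_1e^(4t) - K_2e^(2t)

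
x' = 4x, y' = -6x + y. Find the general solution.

x(t) = K_1e^(4t), y(t) = -2K_1e^(4t) + K_2e^(t)

Coefficient matrix A = [[4, 0], [-6, 1]].
Characteristic polynomial det(A - λI) = λ^2 - 5λ + 4 = 0.
Eigenvalues λ = 4, 1.
For λ=4: (A-λI) row 2 is [-6, -3], so an eigenvector is (1, -2).
For λ=1: (A-λI) row 1 is [3, 0], so an eigenvector is (0, 1).
General solution: K_1e^(4t)(1,-2) + K_2e^(t)(0,1).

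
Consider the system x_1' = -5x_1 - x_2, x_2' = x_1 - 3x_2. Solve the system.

x_1(t) = -C_1e^(-4t) - C_2te^(-4t) + 3C_2e^(-4t), x_2(t) = C_1e^(-4t) + C_2te^(-4t) - 2C_2e^(-4t)

Coefficient matrix A = [[-5, -1], [1, -3]].
Characteristic polynomial det(A - λI) = λ^2 + 8λ + 16 = 0.
Single eigenvalue λ = -4 with algebraic multiplicity 2.
Eigenvector v = (-1,1); generalized eigenvector w with (A-λI)w=v is (3,-2).
General solution: e^(-4t)[C_1·v + C_2·(t·v + w)].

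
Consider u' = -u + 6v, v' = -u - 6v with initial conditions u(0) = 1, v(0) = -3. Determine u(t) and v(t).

u(t) = -15e^(-3t) + 16e^(-4t), v(t) = 5e^(-3t) - 8e^(-4t)

Coefficient matrix A = [[-1, 6], [-1, -6]].
Characteristic polynomial det(A - λI) = λ^2 + 7λ + 12 = 0.
Eigenvalues λ = -3, -4.
For λ=-3: (A-λI) row 1 is [2, 6], so an eigenvector is (3, -1).
For λ=-4: (A-λI) row 1 is [3, 6], so an eigenvector is (2, -1).
General solution: c_1e^(-3t)(3,-1) + c_2e^(-4t)(2,-1).
Applying u(0)=1, v(0)=-3 gives c_1=-5, c_2=8.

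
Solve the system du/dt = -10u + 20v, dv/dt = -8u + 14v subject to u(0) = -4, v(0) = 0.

u(t) = 12e^(2t)sin(4t) - 4e^(2t)cos(4t), v(t) = 8e^(2t)sin(4t)

Coefficient matrix A = [[-10, 20], [-8, 14]].
Characteristic polynomial det(A - λI) = λ^2 - 4λ + 20 = 0.
Eigenvalues λ = 2 ± 4i (complex conjugate pair).
For λ=2+4i: an eigenvector is (-2,-1) - i(1,1) = (-2 - i, -1 - i).
A real fundamental pair from Re and Im of e^((2+4i)t)v: X_1 = e^(2t)(cos(4t)·(-2,-1) + sin(4t)·(1,1)), X_2 = e^(2t)(sin(4t)·(-2,-1) - cos(4t)·(1,1)).
General solution: C_1X_1 + C_2X_2.
Applying u(0)=-4, v(0)=0 gives C_1=4, C_2=-4.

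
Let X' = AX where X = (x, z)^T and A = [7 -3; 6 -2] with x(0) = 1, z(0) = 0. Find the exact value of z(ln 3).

A = [[7,-3],[6,-2]]; eigenvalues λ = 4, 1.
Eigenvectors: (-1,-1) for λ=4, (-1,-2) for λ=1.
From the initial condition, c_1 = -2, c_2 = 1.
z(ln 3) = (-2)(3^4)(-1) + (1)(3^1)(-2) = 156.

156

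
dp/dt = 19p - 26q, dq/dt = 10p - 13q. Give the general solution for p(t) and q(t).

p(t) = 3C_1e^(3t)sin(2t) + 2C_1e^(3t)cos(2t) + 2C_2e^(3t)sin(2t) - 3C_2e^(3t)cos(2t), q(t) = 2C_1e^(3t)sin(2t) + C_1e^(3t)cos(2t) + C_2e^(3t)sin(2t) - 2C_2e^(3t)cos(2t)

Coefficient matrix A = [[19, -26], [10, -13]].
Characteristic polynomial det(A - λI) = λ^2 - 6λ + 13 = 0.
Eigenvalues λ = 3 ± 2i (complex conjugate pair).
For λ=3+2i: an eigenvector is (2,1) - i(3,2) = (2 - 3i, 1 - 2i).
A real fundamental pair from Re and Im of e^((3+2i)t)v: X_1 = e^(3t)(cos(2t)·(2,1) + sin(2t)·(3,2)), X_2 = e^(3t)(sin(2t)·(2,1) - cos(2t)·(3,2)).
General solution: C_1X_1 + C_2X_2.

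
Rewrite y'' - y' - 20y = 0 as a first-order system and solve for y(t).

y(t) = K_1e^(5t) + K_2e^(-4t)

Let x_1 = y, x_2 = y'. Then x_1' = x_2 and x_2' = 20x_1 + x_2.
A = [[0,1],[20,1]]; det(A-λI) = λ^2 - λ - 20.
Eigenvalues λ = 5, -4 with eigenvectors (1,5), (1,-4).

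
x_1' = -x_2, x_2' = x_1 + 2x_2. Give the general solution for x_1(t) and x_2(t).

x_1(t) = c_1e^(t) + c_2te^(t) - 2c_2e^(t), x_2(t) = -c_1e^(t) - c_2te^(t) + c_2e^(t)

Coefficient matrix A = [[0, -1], [1, 2]].
Characteristic polynomial det(A - λI) = λ^2 - 2λ + 1 = 0.
Single eigenvalue λ = 1 with algebraic multiplicity 2.
Eigenvector v = (1,-1); generalized eigenvector w with (A-λI)w=v is (-2,1).
General solution: e^(t)[c_1·v + c_2·(t·v + w)].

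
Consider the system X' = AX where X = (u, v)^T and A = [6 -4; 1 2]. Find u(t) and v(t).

u(t) = 2C_1e^(4t) + 2C_2te^(4t) + 3C_2e^(4t), v(t) = C_1e^(4t) + C_2te^(4t) + C_2e^(4t)

Coefficient matrix A = [[6, -4], [1, 2]].
Characteristic polynomial det(A - λI) = λ^2 - 8λ + 16 = 0.
Single eigenvalue λ = 4 with algebraic multiplicity 2.
Eigenvector v = (2,1); generalized eigenvector w with (A-λI)w=v is (3,1).
General solution: e^(4t)[C_1·v + C_2·(t·v + w)].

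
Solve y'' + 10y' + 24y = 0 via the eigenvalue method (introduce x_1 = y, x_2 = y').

y(t) = C_1e^(-6t) + C_2e^(-4t)

Let x_1 = y, x_2 = y'. Then x_1' = x_2 and x_2' = -24x_1 - 10x_2.
A = [[0,1],[-24,-10]]; det(A-λI) = λ^2 + 10λ + 24.
Eigenvalues λ = -6, -4 with eigenvectors (1,-6), (1,-4).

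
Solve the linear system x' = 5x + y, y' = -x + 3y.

Coefficient matrix A = [[5, 1], [-1, 3]].
Characteristic polynomial det(A - λI) = λ^2 - 8λ + 16 = 0.
Single eigenvalue λ = 4 with algebraic multiplicity 2.
Eigenvector v = (1,-1); generalized eigenvector w with (A-λI)w=v is (2,-1).
General solution: e^(4t)[c_1·v + c_2·(t·v + w)].

x(t) = c_1e^(4t) + c_2te^(4t) + 2c_2e^(4t), y(t) = -c_1e^(4t) - c_2te^(4t) - c_2e^(4t)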